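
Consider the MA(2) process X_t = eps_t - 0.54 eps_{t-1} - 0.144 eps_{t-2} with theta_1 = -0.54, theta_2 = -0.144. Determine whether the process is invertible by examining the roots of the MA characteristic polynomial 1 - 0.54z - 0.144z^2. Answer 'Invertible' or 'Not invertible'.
\text{Invertible}

The MA(q) characteristic polynomial is P(z) = 1 - 0.54z - 0.144z^2.
Invertibility requires all roots to lie outside the unit circle, i.e. |z| > 1 for every root.
Set 1 + (-0.54) z + (-0.144) z^2 = 0, i.e. a z^2 + b z + c = 0 with a = -0.144, b = -0.54, c = 1.
Discriminant D = b^2 - 4ac = (-0.54)^2 - 4*(-0.144)*1 = 0.2916 - (-0.576) = 0.8676.
D >= 0, so the roots are real: z = (-b +/- sqrt(D)) / (2a) = (0.54 +/- 0.93145) / (-0.288).
  z_1 = (0.54 + 0.93145) / (-0.288) = -5.1092,   |z_1| = 5.1092.
  z_2 = (0.54 - 0.93145) / (-0.288) = 1.3592,   |z_2| = 1.3592.
Moduli of all roots: 5.1092, 1.3592.
All moduli strictly greater than 1? Yes.
Verdict: Invertible.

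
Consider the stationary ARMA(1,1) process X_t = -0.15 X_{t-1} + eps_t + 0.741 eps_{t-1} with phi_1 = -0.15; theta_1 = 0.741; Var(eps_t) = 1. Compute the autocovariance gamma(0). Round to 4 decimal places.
\gamma(0) = 1.3573

Multiply the model equation by X_{t-k} and take expectations. With theta_0 = psi_0 = 1 and psi_j the MA(infinity) weights, this gives
  gamma(k) - sum_i phi_i gamma(k-i) = c_k,
  c_k = sigma^2 * sum_{j=k..q} theta_j psi_{j-k}   (c_k = 0 for k > q),
using gamma(-m) = gamma(m).
psi-weights needed (psi_j = theta_j + sum_i phi_i psi_{j-i}):
  psi_1 = theta_1 + phi_1 = 0.741 + (-0.15) = 0.591
Right-hand sides:
  c_0 = sigma^2 (1 + theta_1 psi_1) = 1 * (1 + (0.741)(0.591)) = 1 * 1.437931 = 1.437931
  c_1 = sigma^2 theta_1 = 1 * (0.741) = 0.741
  c_2 = 0
Equations for k = 0 and k = 1 (AR order 1):
  gamma(0) = phi_1 gamma(1) + c_0
  gamma(1) = phi_1 gamma(0) + c_1
Substituting the second into the first: gamma(0) (1 - phi_1^2) = c_0 + phi_1 c_1, so
  gamma(0) = (c_0 + phi_1 c_1) / (1 - phi_1^2) = (1.437931 + (-0.15)(0.741)) / (1 - (-0.15)^2) = 1.326781 / 0.9775 = 1.357321.
Therefore gamma(0) = 1.3573 (to 4 decimal places).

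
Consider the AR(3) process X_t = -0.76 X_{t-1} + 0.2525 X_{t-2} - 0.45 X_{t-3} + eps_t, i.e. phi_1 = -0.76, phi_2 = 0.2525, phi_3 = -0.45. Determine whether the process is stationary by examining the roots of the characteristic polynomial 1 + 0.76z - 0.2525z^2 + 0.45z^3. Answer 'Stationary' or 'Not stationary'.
\text{Not stationary}

The AR(p) characteristic polynomial is P(z) = 1 + 0.76z - 0.2525z^2 + 0.45z^3.
Stationarity requires all roots to lie outside the unit circle, i.e. |z| > 1 for every root.
Degree 3: look for a simple real root z0 first, then factor out (1 - z/z0) and solve the remaining quadratic.
Testing z0 = -0.8: P(-0.8) = 1 + (0.76)(-0.8) + (-0.2525)(-0.8)^2 + (0.45)(-0.8)^3
  = 1 + (-0.608) + (-0.1616) + (-0.2304) = 0.  So z_0 = -0.8 is a root, |z_0| = 0.8.
Divide out the factor (1 + 1.25 z) = (1 - z/z0) (since 1/z0 = -1.25):
  P(z) = (1 + 1.25 z)(1 + (-0.49) z + (0.36) z^2)
  [check: z-coef -0.49 - (-1.25) = 0.76; z^2-coef 0.36 - (-1.25)(-0.49) = -0.2525; z^3-coef -(-1.25)(0.36) = 0.45.]
Remaining roots from the quadratic factor 1 + (-0.49) z + (0.36) z^2:
  Set 1 + (-0.49) z + (0.36) z^2 = 0, i.e. a z^2 + b z + c = 0 with a = 0.36, b = -0.49, c = 1.
  Discriminant D = b^2 - 4ac = (-0.49)^2 - 4*(0.36)*1 = 0.2401 - (1.44) = -1.1999.
  D < 0, so the roots are the complex-conjugate pair z = (-b +/- i sqrt(-D)) / (2a) = 0.6806 +/- 1.5214i.
  For a conjugate pair |z|^2 = z * conj(z) = (product of roots) = c/a = 1/(0.36) = 2.777778, so |z| = sqrt(2.777778) = 1.6667 for both roots.
Moduli of all roots: 0.8000, 1.6667, 1.6667.
All moduli strictly greater than 1? No.
Verdict: Not stationary.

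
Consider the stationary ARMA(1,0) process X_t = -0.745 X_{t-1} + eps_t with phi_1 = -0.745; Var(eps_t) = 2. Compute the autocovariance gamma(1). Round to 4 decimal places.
\gamma(1) = -3.3485

Multiply the model equation by X_{t-k} and take expectations. With theta_0 = psi_0 = 1 and psi_j the MA(infinity) weights, this gives
  gamma(k) - sum_i phi_i gamma(k-i) = c_k,
  c_k = sigma^2 * sum_{j=k..q} theta_j psi_{j-k}   (c_k = 0 for k > q),
using gamma(-m) = gamma(m).
Pure AR (q = 0): c_0 = sigma^2 = 2, c_k = 0 for k >= 1.
Equations for k = 0 and k = 1 (AR order 1):
  gamma(0) = phi_1 gamma(1) + c_0
  gamma(1) = phi_1 gamma(0) + c_1
Substituting the second into the first: gamma(0) (1 - phi_1^2) = c_0 + phi_1 c_1, so
  gamma(0) = c_0 / (1 - phi_1^2) = 2 / (1 - (-0.745)^2) = 2 / 0.444975 = 4.494635.
  gamma(1) = phi_1 gamma(0) = (-0.745)(4.494635) = -3.348503.
Therefore gamma(1) = -3.3485 (to 4 decimal places).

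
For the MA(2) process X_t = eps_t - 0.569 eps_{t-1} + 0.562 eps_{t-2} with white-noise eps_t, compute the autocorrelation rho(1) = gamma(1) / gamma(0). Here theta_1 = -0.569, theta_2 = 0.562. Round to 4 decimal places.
\rho(1) = -0.5421

For an MA(q) process with theta_0 = 1, the autocovariance is
  gamma(k) = sigma^2 * sum_{i=0..q-k} theta_i * theta_{i+k},
and rho(k) = gamma(k) / gamma(0). Sigma^2 cancels.
  numerator   = (1)*(-0.569) + (-0.569)*(0.562) = -0.888778.
  denominator = (1)^2 + (-0.569)^2 + (0.562)^2 = 1.639605.
  rho(1) = -0.888778 / 1.639605 = -0.5421.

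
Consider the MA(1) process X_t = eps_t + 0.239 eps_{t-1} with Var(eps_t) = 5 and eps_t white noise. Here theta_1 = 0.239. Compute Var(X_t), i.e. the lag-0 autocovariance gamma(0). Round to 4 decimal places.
\gamma(0) = 5.2856

For an MA(q) process X_t = eps_t + sum_i theta_i eps_{t-i} with
Var(eps_t) = sigma^2, the variance is
  gamma(0) = sigma^2 * (1 + sum_i theta_i^2).
  sum_i theta_i^2 = (0.239)^2 = 0.057121.
  gamma(0) = 5 * (1 + 0.057121) = 5 * 1.057121 = 5.285605, which rounds to 5.2856.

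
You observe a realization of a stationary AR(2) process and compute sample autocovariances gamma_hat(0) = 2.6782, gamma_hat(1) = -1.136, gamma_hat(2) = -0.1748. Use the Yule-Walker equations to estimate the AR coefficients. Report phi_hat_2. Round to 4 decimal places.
\hat\phi_{2} = -0.2990

The Yule-Walker equations for an AR(p) process read, in matrix form,
  Gamma_p phi = r_p,   with   (Gamma_p)_{ij} = gamma(|i - j|),
                       (r_p)_i = gamma(i),   i,j = 1..p.
Substitute the sample gammas (Toeplitz matrix and right-hand side of size 2):
  Gamma_p = [[2.6782, -1.136], [-1.136, 2.6782]]
  r_p     = [-1.136, -0.1748]
Written out:
  2.6782 phi_1 - 1.136 phi_2 = -1.136
  -1.136 phi_1 + 2.6782 phi_2 = -0.1748
Solve by Cramer's rule:
  det = gamma(0)^2 - gamma(1)^2 = (2.6782)^2 - (-1.136)^2 = 7.17275524 - 1.290496 = 5.88225924
  phi_hat_1 = [gamma(1) gamma(0) - gamma(1) gamma(2)] / det = [(-1.136)(2.6782) - (-1.136)(-0.1748)] / 5.88225924 = -3.241008 / 5.88225924 = -0.551
  phi_hat_2 = [gamma(0) gamma(2) - gamma(1)^2] / det = [(2.6782)(-0.1748) - (-1.136)^2] / 5.88225924 = -1.75864536 / 5.88225924 = -0.299
So phi_hat = [-0.5510, -0.2990].
Therefore phi_hat_2 = -0.2990.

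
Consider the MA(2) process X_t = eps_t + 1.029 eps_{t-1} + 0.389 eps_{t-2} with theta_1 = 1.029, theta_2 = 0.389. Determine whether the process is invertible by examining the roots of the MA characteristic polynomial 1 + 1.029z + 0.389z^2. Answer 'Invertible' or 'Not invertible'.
\text{Invertible}

The MA(q) characteristic polynomial is P(z) = 1 + 1.029z + 0.389z^2.
Invertibility requires all roots to lie outside the unit circle, i.e. |z| > 1 for every root.
Set 1 + (1.029) z + (0.389) z^2 = 0, i.e. a z^2 + b z + c = 0 with a = 0.389, b = 1.029, c = 1.
Discriminant D = b^2 - 4ac = (1.029)^2 - 4*(0.389)*1 = 1.058841 - (1.556) = -0.497159.
D < 0, so the roots are the complex-conjugate pair z = (-b +/- i sqrt(-D)) / (2a) = -1.3226 +/- 0.9063i.
For a conjugate pair |z|^2 = z * conj(z) = (product of roots) = c/a = 1/(0.389) = 2.570694, so |z| = sqrt(2.570694) = 1.6033 for both roots.
Moduli of all roots: 1.6033, 1.6033.
All moduli strictly greater than 1? Yes.
Verdict: Invertible.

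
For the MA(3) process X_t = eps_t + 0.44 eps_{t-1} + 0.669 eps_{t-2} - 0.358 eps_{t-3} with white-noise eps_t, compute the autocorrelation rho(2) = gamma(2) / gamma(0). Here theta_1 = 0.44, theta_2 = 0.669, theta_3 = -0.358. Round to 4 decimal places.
\rho(2) = 0.2891

For an MA(q) process with theta_0 = 1, the autocovariance is
  gamma(k) = sigma^2 * sum_{i=0..q-k} theta_i * theta_{i+k},
and rho(k) = gamma(k) / gamma(0). Sigma^2 cancels.
  numerator   = (1)*(0.669) + (0.44)*(-0.358) = 0.51148.
  denominator = (1)^2 + (0.44)^2 + (0.669)^2 + (-0.358)^2 = 1.769325.
  rho(2) = 0.51148 / 1.769325 = 0.2891.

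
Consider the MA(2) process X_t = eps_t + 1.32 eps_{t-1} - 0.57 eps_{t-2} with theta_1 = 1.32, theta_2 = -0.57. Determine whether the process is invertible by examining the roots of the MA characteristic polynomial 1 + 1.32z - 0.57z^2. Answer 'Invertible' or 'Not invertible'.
\text{Not invertible}

The MA(q) characteristic polynomial is P(z) = 1 + 1.32z - 0.57z^2.
Invertibility requires all roots to lie outside the unit circle, i.e. |z| > 1 for every root.
Set 1 + (1.32) z + (-0.57) z^2 = 0, i.e. a z^2 + b z + c = 0 with a = -0.57, b = 1.32, c = 1.
Discriminant D = b^2 - 4ac = (1.32)^2 - 4*(-0.57)*1 = 1.7424 - (-2.28) = 4.0224.
D >= 0, so the roots are real: z = (-b +/- sqrt(D)) / (2a) = (-1.32 +/- 2.005592) / (-1.14).
  z_1 = (-1.32 + 2.005592) / (-1.14) = -0.6014,   |z_1| = 0.6014.
  z_2 = (-1.32 - 2.005592) / (-1.14) = 2.9172,   |z_2| = 2.9172.
Moduli of all roots: 0.6014, 2.9172.
All moduli strictly greater than 1? No.
Verdict: Not invertible.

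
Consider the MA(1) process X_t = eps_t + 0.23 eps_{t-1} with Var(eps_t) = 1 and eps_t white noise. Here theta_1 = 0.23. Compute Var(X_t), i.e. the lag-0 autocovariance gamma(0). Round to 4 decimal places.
\gamma(0) = 1.0529

For an MA(q) process X_t = eps_t + sum_i theta_i eps_{t-i} with
Var(eps_t) = sigma^2, the variance is
  gamma(0) = sigma^2 * (1 + sum_i theta_i^2).
  sum_i theta_i^2 = (0.23)^2 = 0.0529.
  gamma(0) = 1 * (1 + 0.0529) = 1 * 1.0529 = 1.0529.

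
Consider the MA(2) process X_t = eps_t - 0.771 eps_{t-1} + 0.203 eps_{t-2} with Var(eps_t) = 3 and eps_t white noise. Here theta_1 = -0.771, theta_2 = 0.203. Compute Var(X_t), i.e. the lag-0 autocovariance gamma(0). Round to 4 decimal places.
\gamma(0) = 4.9070

For an MA(q) process X_t = eps_t + sum_i theta_i eps_{t-i} with
Var(eps_t) = sigma^2, the variance is
  gamma(0) = sigma^2 * (1 + sum_i theta_i^2).
  sum_i theta_i^2 = (-0.771)^2 + (0.203)^2 = 0.594441 + 0.041209 = 0.63565.
  gamma(0) = 3 * (1 + 0.63565) = 3 * 1.63565 = 4.90695, which rounds to 4.9070.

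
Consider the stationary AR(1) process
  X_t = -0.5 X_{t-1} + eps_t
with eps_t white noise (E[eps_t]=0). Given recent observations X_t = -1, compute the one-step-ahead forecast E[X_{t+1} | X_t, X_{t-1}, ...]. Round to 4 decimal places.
E[X_{t+1} \mid \mathcal F_t] = 0.5000

For an AR(p) model X_t = c + sum_i phi_i X_{t-i} + eps_t, the
one-step-ahead conditional mean is
  E[X_{t+1} | X_t, ...] = c + sum_i phi_i X_{t+1-i}.
Substitute known values:
  E[X_{t+1} | ...] = (-0.5) * (-1)
                   = 0.5000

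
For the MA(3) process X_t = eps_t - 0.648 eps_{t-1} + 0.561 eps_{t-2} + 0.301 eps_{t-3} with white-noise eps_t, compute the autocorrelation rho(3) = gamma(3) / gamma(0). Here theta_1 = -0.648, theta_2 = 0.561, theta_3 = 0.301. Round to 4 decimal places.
\rho(3) = 0.1649

For an MA(q) process with theta_0 = 1, the autocovariance is
  gamma(k) = sigma^2 * sum_{i=0..q-k} theta_i * theta_{i+k},
and rho(k) = gamma(k) / gamma(0). Sigma^2 cancels.
  numerator   = (1)*(0.301) = 0.301.
  denominator = (1)^2 + (-0.648)^2 + (0.561)^2 + (0.301)^2 = 1.825226.
  rho(3) = 0.301 / 1.825226 = 0.1649.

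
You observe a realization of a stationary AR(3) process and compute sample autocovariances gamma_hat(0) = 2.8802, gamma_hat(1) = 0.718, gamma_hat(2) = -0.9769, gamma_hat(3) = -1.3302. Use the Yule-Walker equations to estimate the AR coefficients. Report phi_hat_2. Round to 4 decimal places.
\hat\phi_{2} = -0.3190

The Yule-Walker equations for an AR(p) process read, in matrix form,
  Gamma_p phi = r_p,   with   (Gamma_p)_{ij} = gamma(|i - j|),
                       (r_p)_i = gamma(i),   i,j = 1..p.
Substitute the sample gammas (Toeplitz matrix and right-hand side of size 3):
  Gamma_p = [[2.8802, 0.718, -0.9769], [0.718, 2.8802, 0.718], [-0.9769, 0.718, 2.8802]]
  r_p     = [0.718, -0.9769, -1.3302]
Written out (R1..R3):
  (R1) 2.8802 phi_1 + 0.718 phi_2 - 0.9769 phi_3 = 0.718
  (R2) 0.718 phi_1 + 2.8802 phi_2 + 0.718 phi_3 = -0.9769
  (R3) -0.9769 phi_1 + 0.718 phi_2 + 2.8802 phi_3 = -1.3302
Gaussian elimination:
  R2 <- R2 - (0.718/2.8802) R1 = R2 - (0.249288) R1:  2.701211 phi_2 + 0.96153 phi_3 = -1.155889
  R3 <- R3 - (-0.9769/2.8802) R1 = R3 - (-0.339178) R1:  0.96153 phi_2 + 2.548857 phi_3 = -1.08667
  R3 <- R3 - (0.96153/2.701211) R2 = R3 - (0.355962) R2:  2.206589 phi_3 = -0.675217
Back-substitution:
  phi_hat_3 = -0.675217 / 2.206589 = -0.306001
  phi_hat_2 = (-1.155889 - (0.96153)(-0.306001)) / 2.701211 = -0.31899
  phi_hat_1 = (0.718 - (0.718)(-0.31899) - (-0.9769)(-0.306001)) / 2.8802 = 0.22502
So phi_hat = [0.2250, -0.3190, -0.3060].
Therefore phi_hat_2 = -0.3190.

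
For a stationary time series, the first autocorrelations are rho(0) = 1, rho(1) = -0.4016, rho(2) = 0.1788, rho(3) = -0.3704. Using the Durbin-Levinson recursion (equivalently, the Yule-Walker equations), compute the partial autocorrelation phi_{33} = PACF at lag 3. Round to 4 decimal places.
\phi_{33} = -0.3480

The PACF at lag k is phi_{kk}, the last component of the solution
to the Yule-Walker system G_k phi = r_k where
  (G_k)_{ij} = rho(|i - j|), (r_k)_i = rho(i), i,j = 1..k.
Equivalently, Durbin-Levinson gives phi_{kk} iteratively:
  phi_{11} = rho(1)
  phi_{kk} = [rho(k) - sum_{j=1..k-1} phi_{k-1,j} rho(k-j)]
            / [1 - sum_{j=1..k-1} phi_{k-1,j} rho(j)],
  phi_{k,j} = phi_{k-1,j} - phi_{kk} phi_{k-1,k-j},  j = 1..k-1.
Step k = 1:
  phi_11 = rho(1) = -0.4016.
Step k = 2:
  phi_22 = [rho(2) - phi_11 rho(1)] / [1 - phi_11 rho(1)] = [0.1788 - (-0.4016)(-0.4016)] / [1 - (-0.4016)(-0.4016)]
         = 0.01751744 / 0.83871744 = 0.020886.
  Update: phi_21 = phi_11 - phi_22 phi_11 = -0.4016 - (0.020886)(-0.4016) = -0.393212.
Step k = 3:
  phi_33 = [rho(3) - phi_21 rho(2) - phi_22 rho(1)] / [1 - phi_21 rho(1) - phi_22 rho(2)]
    numerator   = -0.3704 - (-0.393212)(0.1788) - (0.020886)(-0.4016) = -0.29170585
    denominator = 1 - (-0.393212)(-0.4016) - (0.020886)(0.1788) = 0.83835157
  phi_33 = -0.29170585 / 0.83835157 = -0.348.
Therefore phi_{33} = -0.3480.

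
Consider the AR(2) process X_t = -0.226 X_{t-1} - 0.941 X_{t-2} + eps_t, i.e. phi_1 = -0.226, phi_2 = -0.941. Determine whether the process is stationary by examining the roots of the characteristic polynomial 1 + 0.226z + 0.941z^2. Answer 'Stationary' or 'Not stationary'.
\text{Stationary}

The AR(p) characteristic polynomial is P(z) = 1 + 0.226z + 0.941z^2.
Stationarity requires all roots to lie outside the unit circle, i.e. |z| > 1 for every root.
Set 1 + (0.226) z + (0.941) z^2 = 0, i.e. a z^2 + b z + c = 0 with a = 0.941, b = 0.226, c = 1.
Discriminant D = b^2 - 4ac = (0.226)^2 - 4*(0.941)*1 = 0.051076 - (3.764) = -3.712924.
D < 0, so the roots are the complex-conjugate pair z = (-b +/- i sqrt(-D)) / (2a) = -0.1201 +/- 1.0239i.
For a conjugate pair |z|^2 = z * conj(z) = (product of roots) = c/a = 1/(0.941) = 1.062699, so |z| = sqrt(1.062699) = 1.0309 for both roots.
Moduli of all roots: 1.0309, 1.0309.
All moduli strictly greater than 1? Yes.
Verdict: Stationary.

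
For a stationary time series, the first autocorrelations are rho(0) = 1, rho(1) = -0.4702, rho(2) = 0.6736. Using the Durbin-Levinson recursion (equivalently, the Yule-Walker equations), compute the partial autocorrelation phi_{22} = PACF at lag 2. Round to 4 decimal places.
\phi_{22} = 0.5810

The PACF at lag k is phi_{kk}, the last component of the solution
to the Yule-Walker system G_k phi = r_k where
  (G_k)_{ij} = rho(|i - j|), (r_k)_i = rho(i), i,j = 1..k.
Equivalently, Durbin-Levinson gives phi_{kk} iteratively:
  phi_{11} = rho(1)
  phi_{kk} = [rho(k) - sum_{j=1..k-1} phi_{k-1,j} rho(k-j)]
            / [1 - sum_{j=1..k-1} phi_{k-1,j} rho(j)],
  phi_{k,j} = phi_{k-1,j} - phi_{kk} phi_{k-1,k-j},  j = 1..k-1.
Step k = 1:
  phi_11 = rho(1) = -0.4702.
Step k = 2:
  phi_22 = [rho(2) - phi_11 rho(1)] / [1 - phi_11 rho(1)] = [0.6736 - (-0.4702)(-0.4702)] / [1 - (-0.4702)(-0.4702)]
         = 0.45251196 / 0.77891196 = 0.581.
Therefore phi_{22} = 0.5810.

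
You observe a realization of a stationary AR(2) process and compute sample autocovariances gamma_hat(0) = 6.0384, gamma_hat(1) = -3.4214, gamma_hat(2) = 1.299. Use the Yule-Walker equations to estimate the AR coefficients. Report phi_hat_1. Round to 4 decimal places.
\hat\phi_{1} = -0.6550

The Yule-Walker equations for an AR(p) process read, in matrix form,
  Gamma_p phi = r_p,   with   (Gamma_p)_{ij} = gamma(|i - j|),
                       (r_p)_i = gamma(i),   i,j = 1..p.
Substitute the sample gammas (Toeplitz matrix and right-hand side of size 2):
  Gamma_p = [[6.0384, -3.4214], [-3.4214, 6.0384]]
  r_p     = [-3.4214, 1.299]
Written out:
  6.0384 phi_1 - 3.4214 phi_2 = -3.4214
  -3.4214 phi_1 + 6.0384 phi_2 = 1.299
Solve by Cramer's rule:
  det = gamma(0)^2 - gamma(1)^2 = (6.0384)^2 - (-3.4214)^2 = 36.46227456 - 11.70597796 = 24.7562966
  phi_hat_1 = [gamma(1) gamma(0) - gamma(1) gamma(2)] / det = [(-3.4214)(6.0384) - (-3.4214)(1.299)] / 24.7562966 = -16.21538316 / 24.7562966 = -0.655
  phi_hat_2 = [gamma(0) gamma(2) - gamma(1)^2] / det = [(6.0384)(1.299) - (-3.4214)^2] / 24.7562966 = -3.86209636 / 24.7562966 = -0.156
So phi_hat = [-0.6550, -0.1560].
Therefore phi_hat_1 = -0.6550.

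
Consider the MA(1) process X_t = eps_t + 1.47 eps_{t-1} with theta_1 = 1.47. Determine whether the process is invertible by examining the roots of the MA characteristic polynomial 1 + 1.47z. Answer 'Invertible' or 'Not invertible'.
\text{Not invertible}

The MA(q) characteristic polynomial is P(z) = 1 + 1.47z.
Invertibility requires all roots to lie outside the unit circle, i.e. |z| > 1 for every root.
This is linear in z: 1 + (1.47) z = 0  =>  z = -1/(1.47) = -0.680272,  |z| = 0.680272.
Moduli of all roots: 0.6803.
All moduli strictly greater than 1? No.
Verdict: Not invertible.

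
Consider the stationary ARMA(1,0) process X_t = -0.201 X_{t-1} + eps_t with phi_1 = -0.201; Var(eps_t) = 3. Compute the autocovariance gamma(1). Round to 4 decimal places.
\gamma(1) = -0.6284

Multiply the model equation by X_{t-k} and take expectations. With theta_0 = psi_0 = 1 and psi_j the MA(infinity) weights, this gives
  gamma(k) - sum_i phi_i gamma(k-i) = c_k,
  c_k = sigma^2 * sum_{j=k..q} theta_j psi_{j-k}   (c_k = 0 for k > q),
using gamma(-m) = gamma(m).
Pure AR (q = 0): c_0 = sigma^2 = 3, c_k = 0 for k >= 1.
Equations for k = 0 and k = 1 (AR order 1):
  gamma(0) = phi_1 gamma(1) + c_0
  gamma(1) = phi_1 gamma(0) + c_1
Substituting the second into the first: gamma(0) (1 - phi_1^2) = c_0 + phi_1 c_1, so
  gamma(0) = c_0 / (1 - phi_1^2) = 3 / (1 - (-0.201)^2) = 3 / 0.959599 = 3.126306.
  gamma(1) = phi_1 gamma(0) = (-0.201)(3.126306) = -0.628387.
Therefore gamma(1) = -0.6284 (to 4 decimal places).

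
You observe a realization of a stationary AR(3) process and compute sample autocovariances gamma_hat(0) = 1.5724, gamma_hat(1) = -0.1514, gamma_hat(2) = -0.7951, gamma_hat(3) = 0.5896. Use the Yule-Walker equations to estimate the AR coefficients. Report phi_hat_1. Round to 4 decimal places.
\hat\phi_{1} = 0.0340

The Yule-Walker equations for an AR(p) process read, in matrix form,
  Gamma_p phi = r_p,   with   (Gamma_p)_{ij} = gamma(|i - j|),
                       (r_p)_i = gamma(i),   i,j = 1..p.
Substitute the sample gammas (Toeplitz matrix and right-hand side of size 3):
  Gamma_p = [[1.5724, -0.1514, -0.7951], [-0.1514, 1.5724, -0.1514], [-0.7951, -0.1514, 1.5724]]
  r_p     = [-0.1514, -0.7951, 0.5896]
Written out (R1..R3):
  (R1) 1.5724 phi_1 - 0.1514 phi_2 - 0.7951 phi_3 = -0.1514
  (R2) -0.1514 phi_1 + 1.5724 phi_2 - 0.1514 phi_3 = -0.7951
  (R3) -0.7951 phi_1 - 0.1514 phi_2 + 1.5724 phi_3 = 0.5896
Gaussian elimination:
  R2 <- R2 - (-0.1514/1.5724) R1 = R2 - (-0.096286) R1:  1.557822 phi_2 - 0.227957 phi_3 = -0.809678
  R3 <- R3 - (-0.7951/1.5724) R1 = R3 - (-0.50566) R1:  -0.227957 phi_2 + 1.17035 phi_3 = 0.513043
  R3 <- R3 - (-0.227957/1.557822) R2 = R3 - (-0.146331) R2:  1.136993 phi_3 = 0.394562
Back-substitution:
  phi_hat_3 = 0.394562 / 1.136993 = 0.347023
  phi_hat_2 = (-0.809678 - (-0.227957)(0.347023)) / 1.557822 = -0.46897
  phi_hat_1 = (-0.1514 - (-0.1514)(-0.46897) - (-0.7951)(0.347023)) / 1.5724 = 0.034035
So phi_hat = [0.0340, -0.4690, 0.3470].
Therefore phi_hat_1 = 0.0340.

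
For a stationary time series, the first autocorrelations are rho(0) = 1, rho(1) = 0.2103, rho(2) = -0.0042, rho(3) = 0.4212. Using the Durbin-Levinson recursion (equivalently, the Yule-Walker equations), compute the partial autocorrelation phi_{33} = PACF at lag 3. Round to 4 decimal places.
\phi_{33} = 0.4540

The PACF at lag k is phi_{kk}, the last component of the solution
to the Yule-Walker system G_k phi = r_k where
  (G_k)_{ij} = rho(|i - j|), (r_k)_i = rho(i), i,j = 1..k.
Equivalently, Durbin-Levinson gives phi_{kk} iteratively:
  phi_{11} = rho(1)
  phi_{kk} = [rho(k) - sum_{j=1..k-1} phi_{k-1,j} rho(k-j)]
            / [1 - sum_{j=1..k-1} phi_{k-1,j} rho(j)],
  phi_{k,j} = phi_{k-1,j} - phi_{kk} phi_{k-1,k-j},  j = 1..k-1.
Step k = 1:
  phi_11 = rho(1) = 0.2103.
Step k = 2:
  phi_22 = [rho(2) - phi_11 rho(1)] / [1 - phi_11 rho(1)] = [-0.0042 - (0.2103)(0.2103)] / [1 - (0.2103)(0.2103)]
         = -0.04842609 / 0.95577391 = -0.050667.
  Update: phi_21 = phi_11 - phi_22 phi_11 = 0.2103 - (-0.050667)(0.2103) = 0.220955.
Step k = 3:
  phi_33 = [rho(3) - phi_21 rho(2) - phi_22 rho(1)] / [1 - phi_21 rho(1) - phi_22 rho(2)]
    numerator   = 0.4212 - (0.220955)(-0.0042) - (-0.050667)(0.2103) = 0.43278326
    denominator = 1 - (0.220955)(0.2103) - (-0.050667)(-0.0042) = 0.95332031
  phi_33 = 0.43278326 / 0.95332031 = 0.454.
Therefore phi_{33} = 0.4540.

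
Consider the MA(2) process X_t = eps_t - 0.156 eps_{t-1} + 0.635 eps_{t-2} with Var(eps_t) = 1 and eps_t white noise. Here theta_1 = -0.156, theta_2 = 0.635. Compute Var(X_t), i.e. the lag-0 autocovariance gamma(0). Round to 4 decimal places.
\gamma(0) = 1.4276

For an MA(q) process X_t = eps_t + sum_i theta_i eps_{t-i} with
Var(eps_t) = sigma^2, the variance is
  gamma(0) = sigma^2 * (1 + sum_i theta_i^2).
  sum_i theta_i^2 = (-0.156)^2 + (0.635)^2 = 0.024336 + 0.403225 = 0.427561.
  gamma(0) = 1 * (1 + 0.427561) = 1 * 1.427561 = 1.427561, which rounds to 1.4276.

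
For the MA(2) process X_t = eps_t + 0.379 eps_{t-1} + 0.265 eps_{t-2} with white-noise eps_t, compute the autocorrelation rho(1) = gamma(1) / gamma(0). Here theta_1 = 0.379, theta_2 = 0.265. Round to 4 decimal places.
\rho(1) = 0.3950

For an MA(q) process with theta_0 = 1, the autocovariance is
  gamma(k) = sigma^2 * sum_{i=0..q-k} theta_i * theta_{i+k},
and rho(k) = gamma(k) / gamma(0). Sigma^2 cancels.
  numerator   = (1)*(0.379) + (0.379)*(0.265) = 0.479435.
  denominator = (1)^2 + (0.379)^2 + (0.265)^2 = 1.213866.
  rho(1) = 0.479435 / 1.213866 = 0.3950.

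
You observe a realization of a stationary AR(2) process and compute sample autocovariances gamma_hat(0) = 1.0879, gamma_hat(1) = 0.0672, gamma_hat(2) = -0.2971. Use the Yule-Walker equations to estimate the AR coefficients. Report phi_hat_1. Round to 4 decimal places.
\hat\phi_{1} = 0.0789

The Yule-Walker equations for an AR(p) process read, in matrix form,
  Gamma_p phi = r_p,   with   (Gamma_p)_{ij} = gamma(|i - j|),
                       (r_p)_i = gamma(i),   i,j = 1..p.
Substitute the sample gammas (Toeplitz matrix and right-hand side of size 2):
  Gamma_p = [[1.0879, 0.0672], [0.0672, 1.0879]]
  r_p     = [0.0672, -0.2971]
Written out:
  1.0879 phi_1 + 0.0672 phi_2 = 0.0672
  0.0672 phi_1 + 1.0879 phi_2 = -0.2971
Solve by Cramer's rule:
  det = gamma(0)^2 - gamma(1)^2 = (1.0879)^2 - (0.0672)^2 = 1.18352641 - 0.00451584 = 1.17901057
  phi_hat_1 = [gamma(1) gamma(0) - gamma(1) gamma(2)] / det = [(0.0672)(1.0879) - (0.0672)(-0.2971)] / 1.17901057 = 0.093072 / 1.17901057 = 0.0789
  phi_hat_2 = [gamma(0) gamma(2) - gamma(1)^2] / det = [(1.0879)(-0.2971) - (0.0672)^2] / 1.17901057 = -0.32773093 / 1.17901057 = -0.278
So phi_hat = [0.0789, -0.2780].
Therefore phi_hat_1 = 0.0789.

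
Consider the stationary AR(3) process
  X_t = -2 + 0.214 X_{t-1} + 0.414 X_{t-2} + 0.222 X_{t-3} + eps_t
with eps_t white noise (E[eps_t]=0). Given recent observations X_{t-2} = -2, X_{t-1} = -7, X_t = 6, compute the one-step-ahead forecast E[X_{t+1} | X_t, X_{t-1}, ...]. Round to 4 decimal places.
E[X_{t+1} \mid \mathcal F_t] = -4.0580

For an AR(p) model X_t = c + sum_i phi_i X_{t-i} + eps_t, the
one-step-ahead conditional mean is
  E[X_{t+1} | X_t, ...] = c + sum_i phi_i X_{t+1-i}.
Substitute known values:
  E[X_{t+1} | ...] = -2 + (0.214) * (6) + (0.414) * (-7) + (0.222) * (-2)
                   = -4.0580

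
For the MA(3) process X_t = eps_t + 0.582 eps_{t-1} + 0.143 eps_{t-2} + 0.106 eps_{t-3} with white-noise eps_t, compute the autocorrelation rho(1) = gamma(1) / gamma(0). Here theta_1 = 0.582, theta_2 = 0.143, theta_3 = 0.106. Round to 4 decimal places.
\rho(1) = 0.4965

For an MA(q) process with theta_0 = 1, the autocovariance is
  gamma(k) = sigma^2 * sum_{i=0..q-k} theta_i * theta_{i+k},
and rho(k) = gamma(k) / gamma(0). Sigma^2 cancels.
  numerator   = (1)*(0.582) + (0.582)*(0.143) + (0.143)*(0.106) = 0.680384.
  denominator = (1)^2 + (0.582)^2 + (0.143)^2 + (0.106)^2 = 1.370409.
  rho(1) = 0.680384 / 1.370409 = 0.4965.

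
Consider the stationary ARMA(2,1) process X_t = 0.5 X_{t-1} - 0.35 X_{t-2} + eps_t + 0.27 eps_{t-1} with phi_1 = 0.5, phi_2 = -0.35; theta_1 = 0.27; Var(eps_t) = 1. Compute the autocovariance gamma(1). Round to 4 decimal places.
\gamma(1) = 0.8227

Multiply the model equation by X_{t-k} and take expectations. With theta_0 = psi_0 = 1 and psi_j the MA(infinity) weights, this gives
  gamma(k) - sum_i phi_i gamma(k-i) = c_k,
  c_k = sigma^2 * sum_{j=k..q} theta_j psi_{j-k}   (c_k = 0 for k > q),
using gamma(-m) = gamma(m).
psi-weights needed (psi_j = theta_j + sum_i phi_i psi_{j-i}):
  psi_1 = theta_1 + phi_1 = 0.27 + (0.5) = 0.77
Right-hand sides:
  c_0 = sigma^2 (1 + theta_1 psi_1) = 1 * (1 + (0.27)(0.77)) = 1 * 1.2079 = 1.2079
  c_1 = sigma^2 theta_1 = 1 * (0.27) = 0.27
  c_2 = 0
Equations for k = 0, 1, 2 (AR order 2, c_2 = 0):
  (E0) gamma(0) = phi_1 gamma(1) + phi_2 gamma(2) + c_0
  (E1) gamma(1) = phi_1 gamma(0) + phi_2 gamma(1) + c_1
  (E2) gamma(2) = phi_1 gamma(1) + phi_2 gamma(0)
From (E1): gamma(1) = A gamma(0) + B with
  A = phi_1 / (1 - phi_2) = 0.5 / 1.35 = 0.37037,   B = c_1 / (1 - phi_2) = 0.27 / 1.35 = 0.2.
Insert (E2) into (E0): gamma(0) (1 - phi_2^2) = phi_1 (1 + phi_2) gamma(1) + c_0.
  phi_1 (1 + phi_2) = (0.5)(0.65) = 0.325,   1 - phi_2^2 = 0.8775.
Replace gamma(1) by A gamma(0) + B and collect gamma(0):
  gamma(0) [0.8775 - (0.325)(0.37037)] = (0.325)(0.2) + 1.2079
  gamma(0) * 0.75713 = 1.2729
  gamma(0) = 1.2729 / 0.75713 = 1.681218.
  gamma(1) = A gamma(0) + B = (0.37037)(1.681218) + (0.2) = 0.822673.
Therefore gamma(1) = 0.8227 (to 4 decimal places).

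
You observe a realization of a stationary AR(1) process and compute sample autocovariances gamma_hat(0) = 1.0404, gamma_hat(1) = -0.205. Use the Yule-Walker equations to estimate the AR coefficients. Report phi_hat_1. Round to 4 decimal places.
\hat\phi_{1} = -0.1970

The Yule-Walker equations for an AR(p) process read, in matrix form,
  Gamma_p phi = r_p,   with   (Gamma_p)_{ij} = gamma(|i - j|),
                       (r_p)_i = gamma(i),   i,j = 1..p.
Substitute the sample gammas (Toeplitz matrix and right-hand side of size 1):
  Gamma_p = [[1.0404]]
  r_p     = [-0.205]
With p = 1 this is the single equation gamma(0) phi_1 = gamma(1):
  phi_hat_1 = gamma(1) / gamma(0) = -0.205 / 1.0404 = -0.1970.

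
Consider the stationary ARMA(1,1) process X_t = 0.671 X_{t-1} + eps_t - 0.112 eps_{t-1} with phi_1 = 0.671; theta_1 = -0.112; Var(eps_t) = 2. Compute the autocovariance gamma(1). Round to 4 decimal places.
\gamma(1) = 1.8808

Multiply the model equation by X_{t-k} and take expectations. With theta_0 = psi_0 = 1 and psi_j the MA(infinity) weights, this gives
  gamma(k) - sum_i phi_i gamma(k-i) = c_k,
  c_k = sigma^2 * sum_{j=k..q} theta_j psi_{j-k}   (c_k = 0 for k > q),
using gamma(-m) = gamma(m).
psi-weights needed (psi_j = theta_j + sum_i phi_i psi_{j-i}):
  psi_1 = theta_1 + phi_1 = -0.112 + (0.671) = 0.559
Right-hand sides:
  c_0 = sigma^2 (1 + theta_1 psi_1) = 2 * (1 + (-0.112)(0.559)) = 2 * 0.937392 = 1.874784
  c_1 = sigma^2 theta_1 = 2 * (-0.112) = -0.224
  c_2 = 0
Equations for k = 0 and k = 1 (AR order 1):
  gamma(0) = phi_1 gamma(1) + c_0
  gamma(1) = phi_1 gamma(0) + c_1
Substituting the second into the first: gamma(0) (1 - phi_1^2) = c_0 + phi_1 c_1, so
  gamma(0) = (c_0 + phi_1 c_1) / (1 - phi_1^2) = (1.874784 + (0.671)(-0.224)) / (1 - (0.671)^2) = 1.72448 / 0.549759 = 3.136793.
  gamma(1) = phi_1 gamma(0) + c_1 = (0.671)(3.136793) + (-0.224) = 1.880788.
Therefore gamma(1) = 1.8808 (to 4 decimal places).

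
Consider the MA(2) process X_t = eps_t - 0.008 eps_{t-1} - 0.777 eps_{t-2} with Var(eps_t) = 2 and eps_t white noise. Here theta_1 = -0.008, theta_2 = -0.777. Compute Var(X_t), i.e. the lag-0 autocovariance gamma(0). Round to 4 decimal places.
\gamma(0) = 3.2076

For an MA(q) process X_t = eps_t + sum_i theta_i eps_{t-i} with
Var(eps_t) = sigma^2, the variance is
  gamma(0) = sigma^2 * (1 + sum_i theta_i^2).
  sum_i theta_i^2 = (-0.008)^2 + (-0.777)^2 = 0.000064 + 0.603729 = 0.603793.
  gamma(0) = 2 * (1 + 0.603793) = 2 * 1.603793 = 3.207586, which rounds to 3.2076.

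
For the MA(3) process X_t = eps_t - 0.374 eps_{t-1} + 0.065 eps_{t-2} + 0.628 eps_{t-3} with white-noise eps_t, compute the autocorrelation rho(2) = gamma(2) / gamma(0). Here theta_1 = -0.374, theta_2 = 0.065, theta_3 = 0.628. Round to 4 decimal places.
\rho(2) = -0.1104

For an MA(q) process with theta_0 = 1, the autocovariance is
  gamma(k) = sigma^2 * sum_{i=0..q-k} theta_i * theta_{i+k},
and rho(k) = gamma(k) / gamma(0). Sigma^2 cancels.
  numerator   = (1)*(0.065) + (-0.374)*(0.628) = -0.169872.
  denominator = (1)^2 + (-0.374)^2 + (0.065)^2 + (0.628)^2 = 1.538485.
  rho(2) = -0.169872 / 1.538485 = -0.1104.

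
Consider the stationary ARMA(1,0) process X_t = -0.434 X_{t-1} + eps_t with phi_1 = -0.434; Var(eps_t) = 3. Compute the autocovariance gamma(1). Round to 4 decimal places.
\gamma(1) = -1.6042

Multiply the model equation by X_{t-k} and take expectations. With theta_0 = psi_0 = 1 and psi_j the MA(infinity) weights, this gives
  gamma(k) - sum_i phi_i gamma(k-i) = c_k,
  c_k = sigma^2 * sum_{j=k..q} theta_j psi_{j-k}   (c_k = 0 for k > q),
using gamma(-m) = gamma(m).
Pure AR (q = 0): c_0 = sigma^2 = 3, c_k = 0 for k >= 1.
Equations for k = 0 and k = 1 (AR order 1):
  gamma(0) = phi_1 gamma(1) + c_0
  gamma(1) = phi_1 gamma(0) + c_1
Substituting the second into the first: gamma(0) (1 - phi_1^2) = c_0 + phi_1 c_1, so
  gamma(0) = c_0 / (1 - phi_1^2) = 3 / (1 - (-0.434)^2) = 3 / 0.811644 = 3.696202.
  gamma(1) = phi_1 gamma(0) = (-0.434)(3.696202) = -1.604152.
Therefore gamma(1) = -1.6042 (to 4 decimal places).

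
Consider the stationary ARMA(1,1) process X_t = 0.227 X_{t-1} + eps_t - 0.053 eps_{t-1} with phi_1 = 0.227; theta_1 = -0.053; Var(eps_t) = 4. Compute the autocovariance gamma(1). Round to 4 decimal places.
\gamma(1) = 0.7250

Multiply the model equation by X_{t-k} and take expectations. With theta_0 = psi_0 = 1 and psi_j the MA(infinity) weights, this gives
  gamma(k) - sum_i phi_i gamma(k-i) = c_k,
  c_k = sigma^2 * sum_{j=k..q} theta_j psi_{j-k}   (c_k = 0 for k > q),
using gamma(-m) = gamma(m).
psi-weights needed (psi_j = theta_j + sum_i phi_i psi_{j-i}):
  psi_1 = theta_1 + phi_1 = -0.053 + (0.227) = 0.174
Right-hand sides:
  c_0 = sigma^2 (1 + theta_1 psi_1) = 4 * (1 + (-0.053)(0.174)) = 4 * 0.990778 = 3.963112
  c_1 = sigma^2 theta_1 = 4 * (-0.053) = -0.212
  c_2 = 0
Equations for k = 0 and k = 1 (AR order 1):
  gamma(0) = phi_1 gamma(1) + c_0
  gamma(1) = phi_1 gamma(0) + c_1
Substituting the second into the first: gamma(0) (1 - phi_1^2) = c_0 + phi_1 c_1, so
  gamma(0) = (c_0 + phi_1 c_1) / (1 - phi_1^2) = (3.963112 + (0.227)(-0.212)) / (1 - (0.227)^2) = 3.914988 / 0.948471 = 4.127683.
  gamma(1) = phi_1 gamma(0) + c_1 = (0.227)(4.127683) + (-0.212) = 0.724984.
Therefore gamma(1) = 0.7250 (to 4 decimal places).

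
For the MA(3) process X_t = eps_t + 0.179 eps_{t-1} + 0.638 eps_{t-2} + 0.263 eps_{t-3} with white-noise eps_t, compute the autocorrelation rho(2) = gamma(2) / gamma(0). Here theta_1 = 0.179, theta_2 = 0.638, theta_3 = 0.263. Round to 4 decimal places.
\rho(2) = 0.4542

For an MA(q) process with theta_0 = 1, the autocovariance is
  gamma(k) = sigma^2 * sum_{i=0..q-k} theta_i * theta_{i+k},
and rho(k) = gamma(k) / gamma(0). Sigma^2 cancels.
  numerator   = (1)*(0.638) + (0.179)*(0.263) = 0.685077.
  denominator = (1)^2 + (0.179)^2 + (0.638)^2 + (0.263)^2 = 1.508254.
  rho(2) = 0.685077 / 1.508254 = 0.4542.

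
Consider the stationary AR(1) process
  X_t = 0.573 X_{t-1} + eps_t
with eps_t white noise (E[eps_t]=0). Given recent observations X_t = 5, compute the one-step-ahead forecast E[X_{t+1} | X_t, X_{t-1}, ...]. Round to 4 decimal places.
E[X_{t+1} \mid \mathcal F_t] = 2.8650

For an AR(p) model X_t = c + sum_i phi_i X_{t-i} + eps_t, the
one-step-ahead conditional mean is
  E[X_{t+1} | X_t, ...] = c + sum_i phi_i X_{t+1-i}.
Substitute known values:
  E[X_{t+1} | ...] = (0.573) * (5)
                   = 2.8650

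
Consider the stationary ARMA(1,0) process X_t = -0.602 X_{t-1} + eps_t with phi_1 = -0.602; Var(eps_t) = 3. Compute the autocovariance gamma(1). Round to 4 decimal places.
\gamma(1) = -2.8325

Multiply the model equation by X_{t-k} and take expectations. With theta_0 = psi_0 = 1 and psi_j the MA(infinity) weights, this gives
  gamma(k) - sum_i phi_i gamma(k-i) = c_k,
  c_k = sigma^2 * sum_{j=k..q} theta_j psi_{j-k}   (c_k = 0 for k > q),
using gamma(-m) = gamma(m).
Pure AR (q = 0): c_0 = sigma^2 = 3, c_k = 0 for k >= 1.
Equations for k = 0 and k = 1 (AR order 1):
  gamma(0) = phi_1 gamma(1) + c_0
  gamma(1) = phi_1 gamma(0) + c_1
Substituting the second into the first: gamma(0) (1 - phi_1^2) = c_0 + phi_1 c_1, so
  gamma(0) = c_0 / (1 - phi_1^2) = 3 / (1 - (-0.602)^2) = 3 / 0.637596 = 4.705174.
  gamma(1) = phi_1 gamma(0) = (-0.602)(4.705174) = -2.832515.
Therefore gamma(1) = -2.8325 (to 4 decimal places).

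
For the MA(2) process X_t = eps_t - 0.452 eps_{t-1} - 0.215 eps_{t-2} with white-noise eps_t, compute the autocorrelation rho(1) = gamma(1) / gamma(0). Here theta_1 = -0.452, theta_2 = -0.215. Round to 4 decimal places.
\rho(1) = -0.2837

For an MA(q) process with theta_0 = 1, the autocovariance is
  gamma(k) = sigma^2 * sum_{i=0..q-k} theta_i * theta_{i+k},
and rho(k) = gamma(k) / gamma(0). Sigma^2 cancels.
  numerator   = (1)*(-0.452) + (-0.452)*(-0.215) = -0.35482.
  denominator = (1)^2 + (-0.452)^2 + (-0.215)^2 = 1.250529.
  rho(1) = -0.35482 / 1.250529 = -0.2837.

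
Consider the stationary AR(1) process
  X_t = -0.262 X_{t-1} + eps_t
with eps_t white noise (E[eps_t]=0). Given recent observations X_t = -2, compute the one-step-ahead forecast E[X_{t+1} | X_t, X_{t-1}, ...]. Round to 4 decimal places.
E[X_{t+1} \mid \mathcal F_t] = 0.5240

For an AR(p) model X_t = c + sum_i phi_i X_{t-i} + eps_t, the
one-step-ahead conditional mean is
  E[X_{t+1} | X_t, ...] = c + sum_i phi_i X_{t+1-i}.
Substitute known values:
  E[X_{t+1} | ...] = (-0.262) * (-2)
                   = 0.5240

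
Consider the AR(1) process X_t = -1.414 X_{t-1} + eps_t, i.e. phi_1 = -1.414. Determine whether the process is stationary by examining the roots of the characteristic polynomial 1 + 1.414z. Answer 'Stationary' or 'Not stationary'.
\text{Not stationary}

The AR(p) characteristic polynomial is P(z) = 1 + 1.414z.
Stationarity requires all roots to lie outside the unit circle, i.e. |z| > 1 for every root.
This is linear in z: 1 + (1.414) z = 0  =>  z = -1/(1.414) = -0.707214,  |z| = 0.707214.
Moduli of all roots: 0.7072.
All moduli strictly greater than 1? No.
Verdict: Not stationary.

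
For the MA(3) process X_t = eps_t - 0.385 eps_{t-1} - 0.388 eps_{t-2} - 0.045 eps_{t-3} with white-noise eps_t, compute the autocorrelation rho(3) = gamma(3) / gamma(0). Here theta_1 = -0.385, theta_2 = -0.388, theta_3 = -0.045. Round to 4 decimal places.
\rho(3) = -0.0346

For an MA(q) process with theta_0 = 1, the autocovariance is
  gamma(k) = sigma^2 * sum_{i=0..q-k} theta_i * theta_{i+k},
and rho(k) = gamma(k) / gamma(0). Sigma^2 cancels.
  numerator   = (1)*(-0.045) = -0.045.
  denominator = (1)^2 + (-0.385)^2 + (-0.388)^2 + (-0.045)^2 = 1.300794.
  rho(3) = -0.045 / 1.300794 = -0.0346.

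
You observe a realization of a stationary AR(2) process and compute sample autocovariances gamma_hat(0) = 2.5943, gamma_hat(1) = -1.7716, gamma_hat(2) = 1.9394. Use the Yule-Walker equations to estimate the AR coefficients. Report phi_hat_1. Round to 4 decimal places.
\hat\phi_{1} = -0.3230

The Yule-Walker equations for an AR(p) process read, in matrix form,
  Gamma_p phi = r_p,   with   (Gamma_p)_{ij} = gamma(|i - j|),
                       (r_p)_i = gamma(i),   i,j = 1..p.
Substitute the sample gammas (Toeplitz matrix and right-hand side of size 2):
  Gamma_p = [[2.5943, -1.7716], [-1.7716, 2.5943]]
  r_p     = [-1.7716, 1.9394]
Written out:
  2.5943 phi_1 - 1.7716 phi_2 = -1.7716
  -1.7716 phi_1 + 2.5943 phi_2 = 1.9394
Solve by Cramer's rule:
  det = gamma(0)^2 - gamma(1)^2 = (2.5943)^2 - (-1.7716)^2 = 6.73039249 - 3.13856656 = 3.59182593
  phi_hat_1 = [gamma(1) gamma(0) - gamma(1) gamma(2)] / det = [(-1.7716)(2.5943) - (-1.7716)(1.9394)] / 3.59182593 = -1.16022084 / 3.59182593 = -0.323
  phi_hat_2 = [gamma(0) gamma(2) - gamma(1)^2] / det = [(2.5943)(1.9394) - (-1.7716)^2] / 3.59182593 = 1.89281886 / 3.59182593 = 0.527
So phi_hat = [-0.3230, 0.5270].
Therefore phi_hat_1 = -0.3230.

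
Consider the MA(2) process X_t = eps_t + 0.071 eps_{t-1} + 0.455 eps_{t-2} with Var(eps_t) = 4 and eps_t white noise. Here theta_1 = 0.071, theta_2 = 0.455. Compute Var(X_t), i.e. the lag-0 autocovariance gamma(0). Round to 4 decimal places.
\gamma(0) = 4.8483

For an MA(q) process X_t = eps_t + sum_i theta_i eps_{t-i} with
Var(eps_t) = sigma^2, the variance is
  gamma(0) = sigma^2 * (1 + sum_i theta_i^2).
  sum_i theta_i^2 = (0.071)^2 + (0.455)^2 = 0.005041 + 0.207025 = 0.212066.
  gamma(0) = 4 * (1 + 0.212066) = 4 * 1.212066 = 4.848264, which rounds to 4.8483.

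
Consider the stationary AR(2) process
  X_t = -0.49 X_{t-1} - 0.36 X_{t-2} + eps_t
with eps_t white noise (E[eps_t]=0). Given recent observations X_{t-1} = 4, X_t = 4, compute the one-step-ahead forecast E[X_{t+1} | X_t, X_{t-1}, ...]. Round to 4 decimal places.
E[X_{t+1} \mid \mathcal F_t] = -3.4000

For an AR(p) model X_t = c + sum_i phi_i X_{t-i} + eps_t, the
one-step-ahead conditional mean is
  E[X_{t+1} | X_t, ...] = c + sum_i phi_i X_{t+1-i}.
Substitute known values:
  E[X_{t+1} | ...] = (-0.49) * (4) + (-0.36) * (4)
                   = -3.4000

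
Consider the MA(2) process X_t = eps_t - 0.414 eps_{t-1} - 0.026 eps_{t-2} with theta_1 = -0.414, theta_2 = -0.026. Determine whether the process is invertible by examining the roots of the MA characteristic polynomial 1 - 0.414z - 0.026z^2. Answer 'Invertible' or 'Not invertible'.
\text{Invertible}

The MA(q) characteristic polynomial is P(z) = 1 - 0.414z - 0.026z^2.
Invertibility requires all roots to lie outside the unit circle, i.e. |z| > 1 for every root.
Set 1 + (-0.414) z + (-0.026) z^2 = 0, i.e. a z^2 + b z + c = 0 with a = -0.026, b = -0.414, c = 1.
Discriminant D = b^2 - 4ac = (-0.414)^2 - 4*(-0.026)*1 = 0.171396 - (-0.104) = 0.275396.
D >= 0, so the roots are real: z = (-b +/- sqrt(D)) / (2a) = (0.414 +/- 0.524782) / (-0.052).
  z_1 = (0.414 + 0.524782) / (-0.052) = -18.0535,   |z_1| = 18.0535.
  z_2 = (0.414 - 0.524782) / (-0.052) = 2.1304,   |z_2| = 2.1304.
Moduli of all roots: 18.0535, 2.1304.
All moduli strictly greater than 1? Yes.
Verdict: Invertible.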